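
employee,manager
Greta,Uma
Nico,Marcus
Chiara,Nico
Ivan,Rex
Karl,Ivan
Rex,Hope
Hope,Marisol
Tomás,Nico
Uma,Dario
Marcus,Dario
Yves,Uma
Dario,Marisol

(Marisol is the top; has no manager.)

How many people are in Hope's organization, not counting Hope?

Hope directly manages Rex. Under Rex: Ivan, Karl (2). That's 3 in total.

3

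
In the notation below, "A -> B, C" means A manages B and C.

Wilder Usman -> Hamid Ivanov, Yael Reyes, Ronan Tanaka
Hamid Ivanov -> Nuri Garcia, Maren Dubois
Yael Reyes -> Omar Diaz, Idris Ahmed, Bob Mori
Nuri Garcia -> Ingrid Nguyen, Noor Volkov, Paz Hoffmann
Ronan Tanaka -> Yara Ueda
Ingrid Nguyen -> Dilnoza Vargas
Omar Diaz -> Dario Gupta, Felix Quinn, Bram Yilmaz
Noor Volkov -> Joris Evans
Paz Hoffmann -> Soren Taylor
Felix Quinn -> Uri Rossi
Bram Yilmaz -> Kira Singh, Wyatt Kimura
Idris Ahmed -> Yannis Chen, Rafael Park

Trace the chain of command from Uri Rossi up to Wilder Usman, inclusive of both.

Uri Rossi -> Felix Quinn -> Omar Diaz -> Yael Reyes -> Wilder Usman

Uri Rossi reports to Felix Quinn. Felix Quinn reports to Omar Diaz. Omar Diaz reports to Yael Reyes. Yael Reyes reports to Wilder Usman. Wilder Usman is at the top.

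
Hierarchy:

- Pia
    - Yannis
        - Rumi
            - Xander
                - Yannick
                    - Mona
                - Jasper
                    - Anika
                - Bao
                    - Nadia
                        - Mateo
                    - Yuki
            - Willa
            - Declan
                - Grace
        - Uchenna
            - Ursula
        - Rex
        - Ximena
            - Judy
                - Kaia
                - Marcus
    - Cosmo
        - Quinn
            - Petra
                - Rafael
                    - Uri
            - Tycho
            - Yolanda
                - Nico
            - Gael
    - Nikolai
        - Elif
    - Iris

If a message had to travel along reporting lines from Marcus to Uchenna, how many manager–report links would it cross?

Marcus is 3 levels below Yannis, and Uchenna is 1 level below Yannis (their lowest common manager). The shortest path runs up from Marcus to Yannis and back down to Uchenna: 3 + 1 = 4 links.

4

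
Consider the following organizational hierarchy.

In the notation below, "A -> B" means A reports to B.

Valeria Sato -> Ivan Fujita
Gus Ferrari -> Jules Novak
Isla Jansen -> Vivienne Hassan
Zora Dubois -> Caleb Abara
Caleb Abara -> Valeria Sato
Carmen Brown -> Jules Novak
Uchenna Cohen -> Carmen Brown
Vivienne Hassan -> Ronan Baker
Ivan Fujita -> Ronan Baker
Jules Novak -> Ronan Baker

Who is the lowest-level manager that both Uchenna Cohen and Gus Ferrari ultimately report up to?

Jules Novak

Uchenna Cohen's chain of managers is Carmen Brown, Jules Novak, Ronan Baker. Gus Ferrari's chain of managers is Jules Novak, Ronan Baker. The first manager that appears in both chains is Jules Novak.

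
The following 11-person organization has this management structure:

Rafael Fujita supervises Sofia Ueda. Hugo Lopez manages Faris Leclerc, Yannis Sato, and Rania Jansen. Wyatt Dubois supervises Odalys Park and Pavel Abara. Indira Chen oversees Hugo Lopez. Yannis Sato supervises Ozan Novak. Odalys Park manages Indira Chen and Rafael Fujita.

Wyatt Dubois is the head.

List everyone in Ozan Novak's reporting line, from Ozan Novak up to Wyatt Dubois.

Ozan Novak -> Yannis Sato -> Hugo Lopez -> Indira Chen -> Odalys Park -> Wyatt Dubois

Ozan Novak reports to Yannis Sato. Yannis Sato reports to Hugo Lopez. Hugo Lopez reports to Indira Chen. Indira Chen reports to Odalys Park. Odalys Park reports to Wyatt Dubois. Wyatt Dubois is at the top.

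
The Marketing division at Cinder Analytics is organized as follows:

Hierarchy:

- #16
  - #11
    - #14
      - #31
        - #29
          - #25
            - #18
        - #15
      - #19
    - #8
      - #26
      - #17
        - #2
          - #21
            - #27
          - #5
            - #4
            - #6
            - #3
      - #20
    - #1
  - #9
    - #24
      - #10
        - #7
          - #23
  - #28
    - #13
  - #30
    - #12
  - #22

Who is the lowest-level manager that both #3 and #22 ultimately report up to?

#3's chain of managers is #5, #2, #17, #8, #11, #16. #22's chain of managers is #16. The first manager that appears in both chains is #16.

#16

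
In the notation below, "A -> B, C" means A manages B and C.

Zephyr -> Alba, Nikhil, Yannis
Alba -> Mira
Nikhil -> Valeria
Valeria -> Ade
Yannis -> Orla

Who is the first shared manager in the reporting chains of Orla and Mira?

Orla's chain of managers is Yannis, Zephyr. Mira's chain of managers is Alba, Zephyr. The first manager that appears in both chains is Zephyr.

Zephyr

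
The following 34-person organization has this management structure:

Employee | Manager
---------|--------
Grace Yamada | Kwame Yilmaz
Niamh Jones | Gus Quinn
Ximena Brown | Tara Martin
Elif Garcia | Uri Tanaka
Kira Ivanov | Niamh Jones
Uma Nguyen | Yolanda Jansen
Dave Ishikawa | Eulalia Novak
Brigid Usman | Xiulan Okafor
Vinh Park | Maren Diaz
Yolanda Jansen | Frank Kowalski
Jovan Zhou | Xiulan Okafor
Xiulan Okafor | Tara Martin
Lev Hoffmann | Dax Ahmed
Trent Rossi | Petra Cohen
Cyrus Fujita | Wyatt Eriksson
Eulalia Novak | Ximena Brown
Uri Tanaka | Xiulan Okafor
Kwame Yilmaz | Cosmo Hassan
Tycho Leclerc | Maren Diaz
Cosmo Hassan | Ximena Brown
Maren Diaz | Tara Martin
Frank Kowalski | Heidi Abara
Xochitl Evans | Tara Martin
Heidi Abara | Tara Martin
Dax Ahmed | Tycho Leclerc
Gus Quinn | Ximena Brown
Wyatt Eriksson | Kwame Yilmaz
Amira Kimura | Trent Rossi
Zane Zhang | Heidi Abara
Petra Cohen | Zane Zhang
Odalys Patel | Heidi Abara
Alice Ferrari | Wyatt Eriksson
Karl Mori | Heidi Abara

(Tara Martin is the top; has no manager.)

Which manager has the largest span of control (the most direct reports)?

Tara Martin

Direct-report counts: Tara Martin has 5; Maren Diaz has 2; Tycho Leclerc has 1; Dax Ahmed has 1; Xiulan Okafor has 3; Uri Tanaka has 1; Heidi Abara has 4; Zane Zhang has 1; Petra Cohen has 1; Trent Rossi has 1; Frank Kowalski has 1; Yolanda Jansen has 1; Ximena Brown has 3; Gus Quinn has 1; Niamh Jones has 1; Cosmo Hassan has 1; Kwame Yilmaz has 2; Wyatt Eriksson has 2; Eulalia Novak has 1. The largest is 5, held by Tara Martin.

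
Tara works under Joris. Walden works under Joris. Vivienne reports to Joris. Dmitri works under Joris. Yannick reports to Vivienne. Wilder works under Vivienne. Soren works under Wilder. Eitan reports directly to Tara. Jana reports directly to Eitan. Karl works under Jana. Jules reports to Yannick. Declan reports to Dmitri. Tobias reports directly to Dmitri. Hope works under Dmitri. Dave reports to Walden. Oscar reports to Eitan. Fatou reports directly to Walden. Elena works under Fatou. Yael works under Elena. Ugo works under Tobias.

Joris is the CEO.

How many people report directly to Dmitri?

3

Dmitri directly manages Declan, Tobias, Hope. That is 3 direct reports.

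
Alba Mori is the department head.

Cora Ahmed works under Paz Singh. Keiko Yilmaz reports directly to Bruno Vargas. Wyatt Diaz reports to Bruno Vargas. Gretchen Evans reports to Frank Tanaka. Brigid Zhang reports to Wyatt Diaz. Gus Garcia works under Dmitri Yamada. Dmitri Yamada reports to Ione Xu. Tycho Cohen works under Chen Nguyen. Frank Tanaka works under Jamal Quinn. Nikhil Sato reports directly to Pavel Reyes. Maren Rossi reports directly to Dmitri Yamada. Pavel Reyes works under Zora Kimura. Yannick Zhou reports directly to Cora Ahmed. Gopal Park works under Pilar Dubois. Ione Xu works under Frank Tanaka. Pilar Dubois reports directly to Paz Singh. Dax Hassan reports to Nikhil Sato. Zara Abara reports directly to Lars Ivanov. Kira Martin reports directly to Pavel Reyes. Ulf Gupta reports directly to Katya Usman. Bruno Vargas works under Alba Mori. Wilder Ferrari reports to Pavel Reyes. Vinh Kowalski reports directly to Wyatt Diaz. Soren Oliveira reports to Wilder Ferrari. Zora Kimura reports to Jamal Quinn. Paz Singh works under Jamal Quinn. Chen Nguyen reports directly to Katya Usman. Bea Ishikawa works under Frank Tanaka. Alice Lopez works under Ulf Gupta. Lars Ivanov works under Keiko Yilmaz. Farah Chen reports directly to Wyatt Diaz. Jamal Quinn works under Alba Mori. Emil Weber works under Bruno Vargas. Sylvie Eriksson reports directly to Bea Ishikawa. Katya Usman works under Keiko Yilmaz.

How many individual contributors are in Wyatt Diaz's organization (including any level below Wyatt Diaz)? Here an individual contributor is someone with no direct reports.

The people in Wyatt Diaz's organization with no one reporting to them are Farah Chen, Vinh Kowalski, Brigid Zhang. That is 3.

3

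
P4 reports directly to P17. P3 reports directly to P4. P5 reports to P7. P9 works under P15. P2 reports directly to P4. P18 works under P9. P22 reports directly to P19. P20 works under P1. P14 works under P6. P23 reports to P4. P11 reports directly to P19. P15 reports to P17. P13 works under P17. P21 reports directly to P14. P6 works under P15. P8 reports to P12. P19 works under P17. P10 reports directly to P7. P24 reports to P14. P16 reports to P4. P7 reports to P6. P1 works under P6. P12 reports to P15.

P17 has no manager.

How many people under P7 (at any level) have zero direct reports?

2

The people in P7's organization with no one reporting to them are P10, P5. That is 2.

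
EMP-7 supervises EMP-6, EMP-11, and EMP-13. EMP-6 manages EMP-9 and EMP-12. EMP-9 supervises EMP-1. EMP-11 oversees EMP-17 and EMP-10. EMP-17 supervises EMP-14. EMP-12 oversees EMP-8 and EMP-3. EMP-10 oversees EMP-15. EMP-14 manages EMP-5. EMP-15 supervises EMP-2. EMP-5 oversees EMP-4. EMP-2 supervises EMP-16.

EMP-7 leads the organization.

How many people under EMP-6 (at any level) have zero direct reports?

3

The people in EMP-6's organization with no one reporting to them are EMP-3, EMP-8, EMP-1. That is 3.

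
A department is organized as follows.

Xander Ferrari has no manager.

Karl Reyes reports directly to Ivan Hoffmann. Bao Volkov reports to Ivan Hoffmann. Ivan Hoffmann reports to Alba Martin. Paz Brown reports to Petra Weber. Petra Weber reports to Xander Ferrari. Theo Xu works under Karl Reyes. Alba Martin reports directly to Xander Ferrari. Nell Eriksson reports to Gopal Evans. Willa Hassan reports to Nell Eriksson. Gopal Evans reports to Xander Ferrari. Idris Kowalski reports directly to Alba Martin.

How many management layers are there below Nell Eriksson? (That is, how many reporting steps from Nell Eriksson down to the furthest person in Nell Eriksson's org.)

1

The longest chain under Nell Eriksson runs Nell Eriksson → Willa Hassan, which is 1 level below Nell Eriksson.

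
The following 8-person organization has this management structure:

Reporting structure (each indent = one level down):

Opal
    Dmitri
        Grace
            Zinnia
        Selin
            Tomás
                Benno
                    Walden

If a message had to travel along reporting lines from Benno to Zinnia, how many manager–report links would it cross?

Benno is 3 levels below Dmitri, and Zinnia is 2 levels below Dmitri (their lowest common manager). The shortest path runs up from Benno to Dmitri and back down to Zinnia: 3 + 2 = 5 links.

5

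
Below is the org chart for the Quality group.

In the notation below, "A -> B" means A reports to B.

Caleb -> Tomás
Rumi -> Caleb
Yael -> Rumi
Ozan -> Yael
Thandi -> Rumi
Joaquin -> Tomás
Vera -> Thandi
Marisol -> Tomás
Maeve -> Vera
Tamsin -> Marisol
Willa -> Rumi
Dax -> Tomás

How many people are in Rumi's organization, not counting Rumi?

6

Rumi directly manages Yael, Thandi, Willa. Under Yael: Ozan (1). Under Thandi: Vera, Maeve (2). Willa has no reports. So Rumi's organization is 3 direct reports plus everyone under them: 2 + 3 + 1 = 6.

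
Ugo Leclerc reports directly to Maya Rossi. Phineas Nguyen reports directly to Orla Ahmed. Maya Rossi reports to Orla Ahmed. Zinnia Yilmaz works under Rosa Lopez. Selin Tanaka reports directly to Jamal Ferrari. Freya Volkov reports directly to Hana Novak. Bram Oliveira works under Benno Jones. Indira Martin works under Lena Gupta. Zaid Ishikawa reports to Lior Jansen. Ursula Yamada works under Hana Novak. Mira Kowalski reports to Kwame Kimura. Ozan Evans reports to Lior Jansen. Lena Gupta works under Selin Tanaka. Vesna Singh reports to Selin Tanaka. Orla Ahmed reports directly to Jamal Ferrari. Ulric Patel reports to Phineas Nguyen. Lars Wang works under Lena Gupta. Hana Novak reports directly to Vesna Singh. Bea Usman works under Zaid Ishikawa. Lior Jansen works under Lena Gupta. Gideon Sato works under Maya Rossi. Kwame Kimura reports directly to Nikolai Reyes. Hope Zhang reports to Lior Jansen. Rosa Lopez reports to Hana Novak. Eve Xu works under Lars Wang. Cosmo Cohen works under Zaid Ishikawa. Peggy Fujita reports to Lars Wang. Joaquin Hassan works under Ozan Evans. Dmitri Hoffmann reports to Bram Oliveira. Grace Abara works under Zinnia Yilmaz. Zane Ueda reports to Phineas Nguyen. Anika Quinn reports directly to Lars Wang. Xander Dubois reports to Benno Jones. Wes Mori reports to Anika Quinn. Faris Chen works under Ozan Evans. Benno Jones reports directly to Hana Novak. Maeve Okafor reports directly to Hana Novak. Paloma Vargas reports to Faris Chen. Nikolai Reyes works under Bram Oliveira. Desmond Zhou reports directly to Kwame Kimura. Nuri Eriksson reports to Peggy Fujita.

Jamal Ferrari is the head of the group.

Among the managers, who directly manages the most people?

Direct-report counts: Jamal Ferrari has 2; Orla Ahmed has 2; Maya Rossi has 2; Phineas Nguyen has 2; Selin Tanaka has 2; Vesna Singh has 1; Hana Novak has 5; Rosa Lopez has 1; Zinnia Yilmaz has 1; Benno Jones has 2; Bram Oliveira has 2; Nikolai Reyes has 1; Kwame Kimura has 2; Lena Gupta has 3; Lars Wang has 3; Anika Quinn has 1; Peggy Fujita has 1; Lior Jansen has 3; Ozan Evans has 2; Faris Chen has 1; Zaid Ishikawa has 2. The largest is 5, held by Hana Novak.

Hana Novak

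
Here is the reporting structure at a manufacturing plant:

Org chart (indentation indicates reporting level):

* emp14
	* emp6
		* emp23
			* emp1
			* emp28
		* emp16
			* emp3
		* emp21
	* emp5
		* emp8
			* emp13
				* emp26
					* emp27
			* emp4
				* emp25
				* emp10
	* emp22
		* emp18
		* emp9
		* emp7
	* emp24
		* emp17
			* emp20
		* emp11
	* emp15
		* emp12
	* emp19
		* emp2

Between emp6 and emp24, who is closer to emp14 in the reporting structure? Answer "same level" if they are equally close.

same level

Both emp6 and emp24 are 1 level below emp14.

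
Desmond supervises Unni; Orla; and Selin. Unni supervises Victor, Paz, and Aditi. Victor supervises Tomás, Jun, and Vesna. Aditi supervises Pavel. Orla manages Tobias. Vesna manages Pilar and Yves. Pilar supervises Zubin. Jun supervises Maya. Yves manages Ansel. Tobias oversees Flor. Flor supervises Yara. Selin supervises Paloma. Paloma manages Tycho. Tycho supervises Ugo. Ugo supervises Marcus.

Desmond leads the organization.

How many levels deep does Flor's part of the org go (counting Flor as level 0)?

1

The longest chain under Flor runs Flor → Yara, which is 1 level below Flor.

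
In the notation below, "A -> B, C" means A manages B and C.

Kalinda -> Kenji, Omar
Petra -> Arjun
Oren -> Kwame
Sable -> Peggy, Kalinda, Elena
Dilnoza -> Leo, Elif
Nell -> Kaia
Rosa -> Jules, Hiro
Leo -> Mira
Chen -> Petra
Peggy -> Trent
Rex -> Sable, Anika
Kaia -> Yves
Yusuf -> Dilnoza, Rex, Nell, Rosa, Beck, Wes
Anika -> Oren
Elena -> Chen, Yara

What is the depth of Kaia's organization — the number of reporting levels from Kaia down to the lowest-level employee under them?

1

The longest chain under Kaia runs Kaia → Yves, which is 1 level below Kaia.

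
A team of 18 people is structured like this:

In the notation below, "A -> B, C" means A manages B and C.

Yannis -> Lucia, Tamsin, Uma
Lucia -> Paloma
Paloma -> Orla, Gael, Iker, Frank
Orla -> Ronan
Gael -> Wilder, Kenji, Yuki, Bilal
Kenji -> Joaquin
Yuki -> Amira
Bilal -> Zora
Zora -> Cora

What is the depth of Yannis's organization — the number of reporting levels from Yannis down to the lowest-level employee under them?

6

The longest chain under Yannis runs Yannis → Lucia → Paloma → Gael → Bilal → Zora → Cora, which is 6 levels below Yannis.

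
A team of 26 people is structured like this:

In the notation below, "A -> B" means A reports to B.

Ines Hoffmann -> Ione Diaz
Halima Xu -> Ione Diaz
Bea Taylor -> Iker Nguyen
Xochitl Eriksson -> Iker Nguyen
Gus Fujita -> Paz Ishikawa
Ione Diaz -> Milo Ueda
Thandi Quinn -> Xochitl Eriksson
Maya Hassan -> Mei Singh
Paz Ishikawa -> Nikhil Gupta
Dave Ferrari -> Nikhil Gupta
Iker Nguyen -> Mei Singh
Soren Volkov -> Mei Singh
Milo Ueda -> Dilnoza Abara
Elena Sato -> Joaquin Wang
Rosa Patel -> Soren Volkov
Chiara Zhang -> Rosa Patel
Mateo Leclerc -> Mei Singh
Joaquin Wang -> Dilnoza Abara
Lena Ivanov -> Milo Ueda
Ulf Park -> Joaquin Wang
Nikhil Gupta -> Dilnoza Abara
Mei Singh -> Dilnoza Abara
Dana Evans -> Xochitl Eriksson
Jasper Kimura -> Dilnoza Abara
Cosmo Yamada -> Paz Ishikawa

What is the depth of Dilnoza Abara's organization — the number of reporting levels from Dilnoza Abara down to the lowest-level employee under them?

4

The longest chain under Dilnoza Abara runs Dilnoza Abara → Mei Singh → Iker Nguyen → Xochitl Eriksson → Dana Evans, which is 4 levels below Dilnoza Abara.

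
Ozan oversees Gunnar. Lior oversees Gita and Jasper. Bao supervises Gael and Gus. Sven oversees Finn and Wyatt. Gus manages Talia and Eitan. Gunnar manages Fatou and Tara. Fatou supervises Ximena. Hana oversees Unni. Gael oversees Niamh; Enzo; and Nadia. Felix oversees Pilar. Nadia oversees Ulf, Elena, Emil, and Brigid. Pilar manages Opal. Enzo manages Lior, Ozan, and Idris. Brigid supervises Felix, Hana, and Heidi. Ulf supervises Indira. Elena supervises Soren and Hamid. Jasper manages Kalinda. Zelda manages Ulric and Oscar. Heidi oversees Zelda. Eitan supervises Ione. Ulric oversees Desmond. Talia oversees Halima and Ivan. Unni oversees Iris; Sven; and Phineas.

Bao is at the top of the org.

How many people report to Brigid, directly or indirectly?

Brigid directly manages Felix, Hana, Heidi. Under Felix: Pilar, Opal (2). Under Hana: Unni, Phineas, Sven, Wyatt, Finn, Iris (6). Under Heidi: Zelda, Oscar, Ulric, Desmond (4). So Brigid's organization is 3 direct reports plus everyone under them: 3 + 7 + 5 = 15.

15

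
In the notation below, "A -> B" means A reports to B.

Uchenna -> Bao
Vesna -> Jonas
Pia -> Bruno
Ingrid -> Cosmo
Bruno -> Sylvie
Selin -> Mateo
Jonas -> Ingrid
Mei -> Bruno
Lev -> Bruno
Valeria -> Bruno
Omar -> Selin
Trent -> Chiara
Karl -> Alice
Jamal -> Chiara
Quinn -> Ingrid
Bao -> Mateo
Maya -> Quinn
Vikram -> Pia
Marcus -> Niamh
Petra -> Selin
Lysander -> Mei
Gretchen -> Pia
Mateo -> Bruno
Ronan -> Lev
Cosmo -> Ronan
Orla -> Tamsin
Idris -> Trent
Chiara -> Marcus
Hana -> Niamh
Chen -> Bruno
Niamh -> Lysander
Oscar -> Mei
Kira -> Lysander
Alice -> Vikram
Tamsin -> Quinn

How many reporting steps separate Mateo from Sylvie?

2

Chain from Mateo up to Sylvie: Mateo → Bruno → Sylvie. That is 2 steps up, so Mateo is 2 levels below Sylvie.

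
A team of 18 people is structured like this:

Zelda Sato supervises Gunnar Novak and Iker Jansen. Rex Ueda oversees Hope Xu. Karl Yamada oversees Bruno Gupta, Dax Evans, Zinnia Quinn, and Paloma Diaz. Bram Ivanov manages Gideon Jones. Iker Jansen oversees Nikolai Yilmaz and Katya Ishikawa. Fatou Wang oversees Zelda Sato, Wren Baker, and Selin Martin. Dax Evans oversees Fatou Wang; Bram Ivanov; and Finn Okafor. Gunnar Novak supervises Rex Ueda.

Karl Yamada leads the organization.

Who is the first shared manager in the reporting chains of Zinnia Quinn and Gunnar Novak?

Zinnia Quinn's chain of managers is Karl Yamada. Gunnar Novak's chain of managers is Zelda Sato, Fatou Wang, Dax Evans, Karl Yamada. The first manager that appears in both chains is Karl Yamada.

Karl Yamada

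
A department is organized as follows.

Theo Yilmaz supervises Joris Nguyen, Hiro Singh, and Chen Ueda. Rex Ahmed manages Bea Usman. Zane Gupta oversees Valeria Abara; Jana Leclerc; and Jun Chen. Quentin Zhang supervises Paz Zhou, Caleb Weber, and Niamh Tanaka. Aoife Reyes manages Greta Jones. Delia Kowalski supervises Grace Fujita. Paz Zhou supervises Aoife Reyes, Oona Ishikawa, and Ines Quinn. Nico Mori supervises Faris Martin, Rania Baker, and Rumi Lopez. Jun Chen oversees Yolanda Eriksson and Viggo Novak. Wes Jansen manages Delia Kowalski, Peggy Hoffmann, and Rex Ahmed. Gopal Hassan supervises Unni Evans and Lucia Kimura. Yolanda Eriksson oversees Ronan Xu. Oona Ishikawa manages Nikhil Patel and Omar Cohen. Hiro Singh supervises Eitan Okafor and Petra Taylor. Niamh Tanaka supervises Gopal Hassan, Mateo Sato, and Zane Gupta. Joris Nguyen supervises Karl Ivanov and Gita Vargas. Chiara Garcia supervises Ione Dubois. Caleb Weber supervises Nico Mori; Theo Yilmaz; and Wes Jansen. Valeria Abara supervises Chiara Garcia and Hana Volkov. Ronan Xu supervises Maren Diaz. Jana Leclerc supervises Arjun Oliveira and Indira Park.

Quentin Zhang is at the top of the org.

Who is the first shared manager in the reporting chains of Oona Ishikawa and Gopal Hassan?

Quentin Zhang

Oona Ishikawa's chain of managers is Paz Zhou, Quentin Zhang. Gopal Hassan's chain of managers is Niamh Tanaka, Quentin Zhang. The first manager that appears in both chains is Quentin Zhang.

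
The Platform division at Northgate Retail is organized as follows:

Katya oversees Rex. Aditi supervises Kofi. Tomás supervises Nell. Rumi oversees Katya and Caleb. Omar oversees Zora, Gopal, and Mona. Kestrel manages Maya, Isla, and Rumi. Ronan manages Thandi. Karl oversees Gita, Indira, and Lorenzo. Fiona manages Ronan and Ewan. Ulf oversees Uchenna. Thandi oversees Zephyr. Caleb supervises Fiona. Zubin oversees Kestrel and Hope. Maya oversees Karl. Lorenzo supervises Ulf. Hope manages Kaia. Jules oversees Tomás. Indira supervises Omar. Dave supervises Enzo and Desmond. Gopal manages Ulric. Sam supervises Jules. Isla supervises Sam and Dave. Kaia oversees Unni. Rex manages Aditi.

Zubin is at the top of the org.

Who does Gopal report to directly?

Gopal reports directly to Omar.

Omar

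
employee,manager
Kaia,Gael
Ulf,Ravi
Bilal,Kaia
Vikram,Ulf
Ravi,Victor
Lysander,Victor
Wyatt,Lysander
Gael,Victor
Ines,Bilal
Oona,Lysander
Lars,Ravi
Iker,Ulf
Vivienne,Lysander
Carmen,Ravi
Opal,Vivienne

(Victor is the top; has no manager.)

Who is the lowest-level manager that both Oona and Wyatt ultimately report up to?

Lysander

Oona's chain of managers is Lysander, Victor. Wyatt's chain of managers is Lysander, Victor. The first manager that appears in both chains is Lysander.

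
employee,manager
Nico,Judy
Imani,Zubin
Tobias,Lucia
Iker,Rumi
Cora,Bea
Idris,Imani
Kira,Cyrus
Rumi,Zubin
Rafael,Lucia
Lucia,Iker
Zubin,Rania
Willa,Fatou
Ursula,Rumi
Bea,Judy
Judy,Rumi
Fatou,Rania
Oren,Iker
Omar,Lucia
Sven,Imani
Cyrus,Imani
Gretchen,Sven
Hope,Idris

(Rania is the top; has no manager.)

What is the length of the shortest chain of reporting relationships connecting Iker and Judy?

Iker is 1 level below Rumi, and Judy is 1 level below Rumi (their lowest common manager). The shortest path runs up from Iker to Rumi and back down to Judy: 1 + 1 = 2 links.

2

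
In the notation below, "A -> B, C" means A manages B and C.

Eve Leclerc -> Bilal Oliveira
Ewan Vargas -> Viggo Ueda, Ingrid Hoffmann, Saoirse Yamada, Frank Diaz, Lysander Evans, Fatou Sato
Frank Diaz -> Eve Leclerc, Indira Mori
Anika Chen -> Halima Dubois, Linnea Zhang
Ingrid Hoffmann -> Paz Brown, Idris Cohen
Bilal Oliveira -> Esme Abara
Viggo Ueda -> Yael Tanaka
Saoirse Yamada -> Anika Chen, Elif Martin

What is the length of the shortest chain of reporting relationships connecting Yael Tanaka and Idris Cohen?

4

Yael Tanaka is 2 levels below Ewan Vargas, and Idris Cohen is 2 levels below Ewan Vargas (their lowest common manager). The shortest path runs up from Yael Tanaka to Ewan Vargas and back down to Idris Cohen: 2 + 2 = 4 links.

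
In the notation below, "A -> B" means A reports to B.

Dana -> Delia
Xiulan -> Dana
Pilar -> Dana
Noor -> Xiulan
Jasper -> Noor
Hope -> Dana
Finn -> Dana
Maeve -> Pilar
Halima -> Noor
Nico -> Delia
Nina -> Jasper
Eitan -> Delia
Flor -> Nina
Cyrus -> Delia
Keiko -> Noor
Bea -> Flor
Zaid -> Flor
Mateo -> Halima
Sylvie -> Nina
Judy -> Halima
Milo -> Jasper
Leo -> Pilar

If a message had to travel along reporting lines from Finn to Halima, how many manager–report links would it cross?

Finn is 1 level below Dana, and Halima is 3 levels below Dana (their lowest common manager). The shortest path runs up from Finn to Dana and back down to Halima: 1 + 3 = 4 links.

4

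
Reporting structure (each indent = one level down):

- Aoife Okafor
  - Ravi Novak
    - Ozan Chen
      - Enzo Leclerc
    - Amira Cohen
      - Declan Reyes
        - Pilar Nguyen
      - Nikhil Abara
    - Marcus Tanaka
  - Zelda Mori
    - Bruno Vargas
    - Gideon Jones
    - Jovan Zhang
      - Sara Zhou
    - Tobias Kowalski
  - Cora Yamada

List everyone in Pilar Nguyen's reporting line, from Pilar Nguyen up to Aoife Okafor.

Pilar Nguyen -> Declan Reyes -> Amira Cohen -> Ravi Novak -> Aoife Okafor

Pilar Nguyen reports to Declan Reyes. Declan Reyes reports to Amira Cohen. Amira Cohen reports to Ravi Novak. Ravi Novak reports to Aoife Okafor. Aoife Okafor is at the top.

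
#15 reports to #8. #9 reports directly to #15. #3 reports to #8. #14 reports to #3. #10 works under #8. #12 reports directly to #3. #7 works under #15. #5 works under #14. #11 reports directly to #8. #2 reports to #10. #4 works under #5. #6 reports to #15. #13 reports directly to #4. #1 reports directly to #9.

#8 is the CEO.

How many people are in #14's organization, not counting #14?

3

#14 directly manages #5. Under #5: #4, #13 (2). That's 3 in total.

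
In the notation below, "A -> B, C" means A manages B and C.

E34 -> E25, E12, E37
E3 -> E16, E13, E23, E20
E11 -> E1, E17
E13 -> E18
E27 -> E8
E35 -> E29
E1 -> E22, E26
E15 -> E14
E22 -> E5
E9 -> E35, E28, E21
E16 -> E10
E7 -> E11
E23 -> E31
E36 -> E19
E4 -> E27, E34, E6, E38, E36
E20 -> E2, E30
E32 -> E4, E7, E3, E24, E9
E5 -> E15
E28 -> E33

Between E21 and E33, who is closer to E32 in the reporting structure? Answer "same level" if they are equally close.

E21

E21 is 2 levels below E32; E33 is 3. E21 is higher.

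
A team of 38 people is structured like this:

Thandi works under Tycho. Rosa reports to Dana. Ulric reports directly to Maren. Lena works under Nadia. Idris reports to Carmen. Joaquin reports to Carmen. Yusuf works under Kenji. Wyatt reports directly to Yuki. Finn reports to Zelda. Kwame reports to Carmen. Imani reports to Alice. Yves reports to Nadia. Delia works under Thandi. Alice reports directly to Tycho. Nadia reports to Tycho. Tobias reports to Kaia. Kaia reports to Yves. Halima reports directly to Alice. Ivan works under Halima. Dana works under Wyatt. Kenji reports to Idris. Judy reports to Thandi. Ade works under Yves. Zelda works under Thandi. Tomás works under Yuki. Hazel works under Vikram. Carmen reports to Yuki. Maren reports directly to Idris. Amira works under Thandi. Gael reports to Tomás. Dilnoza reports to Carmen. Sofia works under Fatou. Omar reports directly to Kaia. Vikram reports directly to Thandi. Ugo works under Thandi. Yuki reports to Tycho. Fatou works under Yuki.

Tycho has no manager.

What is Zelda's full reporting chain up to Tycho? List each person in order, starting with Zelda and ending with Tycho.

Zelda -> Thandi -> Tycho

Zelda reports to Thandi. Thandi reports to Tycho. Tycho is at the top.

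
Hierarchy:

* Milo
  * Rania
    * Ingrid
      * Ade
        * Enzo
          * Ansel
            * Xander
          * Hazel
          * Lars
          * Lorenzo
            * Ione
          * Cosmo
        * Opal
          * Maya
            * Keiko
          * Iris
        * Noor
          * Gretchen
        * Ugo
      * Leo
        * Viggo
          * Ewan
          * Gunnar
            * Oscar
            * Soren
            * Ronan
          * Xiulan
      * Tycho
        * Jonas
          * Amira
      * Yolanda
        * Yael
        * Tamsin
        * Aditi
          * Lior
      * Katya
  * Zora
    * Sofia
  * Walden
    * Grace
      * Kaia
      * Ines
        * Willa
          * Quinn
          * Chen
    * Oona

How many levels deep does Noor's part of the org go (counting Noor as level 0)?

1

The longest chain under Noor runs Noor → Gretchen, which is 1 level below Noor.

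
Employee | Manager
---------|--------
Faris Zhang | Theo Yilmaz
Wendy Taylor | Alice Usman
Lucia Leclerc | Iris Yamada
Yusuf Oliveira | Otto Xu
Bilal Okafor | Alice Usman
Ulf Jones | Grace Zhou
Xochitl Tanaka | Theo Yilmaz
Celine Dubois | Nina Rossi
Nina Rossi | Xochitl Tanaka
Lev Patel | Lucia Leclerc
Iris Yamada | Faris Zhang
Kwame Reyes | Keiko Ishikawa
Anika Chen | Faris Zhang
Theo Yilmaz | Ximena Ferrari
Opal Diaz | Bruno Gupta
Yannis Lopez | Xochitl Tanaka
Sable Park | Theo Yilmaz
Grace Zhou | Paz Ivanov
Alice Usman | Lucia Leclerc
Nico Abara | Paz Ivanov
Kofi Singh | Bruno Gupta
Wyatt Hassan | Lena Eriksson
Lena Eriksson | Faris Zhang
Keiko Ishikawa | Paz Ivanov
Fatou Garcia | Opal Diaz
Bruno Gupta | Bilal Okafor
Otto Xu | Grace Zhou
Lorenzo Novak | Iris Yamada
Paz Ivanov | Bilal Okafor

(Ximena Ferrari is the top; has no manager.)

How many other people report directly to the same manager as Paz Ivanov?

Paz Ivanov reports to Bilal Okafor. Bilal Okafor's other direct reports are Bruno Gupta — 1 peer.

1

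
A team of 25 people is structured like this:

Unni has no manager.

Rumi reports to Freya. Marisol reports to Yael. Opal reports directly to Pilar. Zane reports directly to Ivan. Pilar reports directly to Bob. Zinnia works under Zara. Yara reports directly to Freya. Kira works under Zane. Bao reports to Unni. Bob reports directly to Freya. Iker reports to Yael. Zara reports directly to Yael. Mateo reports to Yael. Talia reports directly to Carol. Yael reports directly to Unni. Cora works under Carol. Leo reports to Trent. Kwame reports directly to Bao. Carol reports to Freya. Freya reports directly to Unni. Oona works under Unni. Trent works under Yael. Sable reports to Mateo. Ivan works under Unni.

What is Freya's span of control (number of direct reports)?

4

Freya directly manages Rumi, Carol, Bob, Yara. That is 4 direct reports.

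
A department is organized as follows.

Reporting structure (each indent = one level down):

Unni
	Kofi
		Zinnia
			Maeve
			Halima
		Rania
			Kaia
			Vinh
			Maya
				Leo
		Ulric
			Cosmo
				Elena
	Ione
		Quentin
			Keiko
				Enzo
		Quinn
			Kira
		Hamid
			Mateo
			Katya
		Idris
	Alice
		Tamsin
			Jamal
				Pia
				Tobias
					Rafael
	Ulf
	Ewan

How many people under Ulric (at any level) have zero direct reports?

The only person in Ulric's organization with no one reporting to them is Elena. That is 1.

1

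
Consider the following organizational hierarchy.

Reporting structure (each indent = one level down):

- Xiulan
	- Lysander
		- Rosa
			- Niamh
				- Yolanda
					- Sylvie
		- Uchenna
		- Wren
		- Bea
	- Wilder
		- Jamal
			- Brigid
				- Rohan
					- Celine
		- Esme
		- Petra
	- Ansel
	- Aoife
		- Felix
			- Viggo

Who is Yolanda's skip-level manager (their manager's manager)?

Yolanda reports to Niamh, and Niamh reports to Rosa. So Yolanda's skip-level manager is Rosa.

Rosa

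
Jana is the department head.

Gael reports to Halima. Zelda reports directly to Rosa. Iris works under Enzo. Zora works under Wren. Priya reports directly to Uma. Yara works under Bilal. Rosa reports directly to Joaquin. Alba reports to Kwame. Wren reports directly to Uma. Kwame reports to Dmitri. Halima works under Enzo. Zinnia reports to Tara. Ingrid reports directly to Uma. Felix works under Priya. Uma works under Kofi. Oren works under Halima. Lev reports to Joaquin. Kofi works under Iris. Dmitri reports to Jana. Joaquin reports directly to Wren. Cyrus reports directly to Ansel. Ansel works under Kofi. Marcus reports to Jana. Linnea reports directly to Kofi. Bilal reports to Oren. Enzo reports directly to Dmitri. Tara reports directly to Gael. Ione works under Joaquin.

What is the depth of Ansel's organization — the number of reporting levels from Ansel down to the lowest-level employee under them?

1

The longest chain under Ansel runs Ansel → Cyrus, which is 1 level below Ansel.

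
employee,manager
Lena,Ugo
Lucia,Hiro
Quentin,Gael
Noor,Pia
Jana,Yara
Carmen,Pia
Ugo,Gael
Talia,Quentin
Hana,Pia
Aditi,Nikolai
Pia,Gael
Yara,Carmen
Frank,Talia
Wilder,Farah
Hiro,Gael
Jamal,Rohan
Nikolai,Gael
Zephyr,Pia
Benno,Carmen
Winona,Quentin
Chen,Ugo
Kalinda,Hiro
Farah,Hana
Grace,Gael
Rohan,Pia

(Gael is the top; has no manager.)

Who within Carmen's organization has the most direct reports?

Direct-report counts within Carmen's organization: Carmen has 2; Yara has 1. The largest is 2, held by Carmen.

Carmen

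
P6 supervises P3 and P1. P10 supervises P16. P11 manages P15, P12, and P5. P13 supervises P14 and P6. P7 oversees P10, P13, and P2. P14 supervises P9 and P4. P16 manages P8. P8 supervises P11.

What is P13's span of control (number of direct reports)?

2

P13 directly manages P14, P6. That is 2 direct reports.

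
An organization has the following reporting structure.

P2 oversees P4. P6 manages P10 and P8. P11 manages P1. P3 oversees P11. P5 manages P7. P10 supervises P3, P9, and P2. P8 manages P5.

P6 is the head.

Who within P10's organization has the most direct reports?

P10

Direct-report counts within P10's organization: P10 has 3; P2 has 1; P3 has 1; P11 has 1. The largest is 3, held by P10.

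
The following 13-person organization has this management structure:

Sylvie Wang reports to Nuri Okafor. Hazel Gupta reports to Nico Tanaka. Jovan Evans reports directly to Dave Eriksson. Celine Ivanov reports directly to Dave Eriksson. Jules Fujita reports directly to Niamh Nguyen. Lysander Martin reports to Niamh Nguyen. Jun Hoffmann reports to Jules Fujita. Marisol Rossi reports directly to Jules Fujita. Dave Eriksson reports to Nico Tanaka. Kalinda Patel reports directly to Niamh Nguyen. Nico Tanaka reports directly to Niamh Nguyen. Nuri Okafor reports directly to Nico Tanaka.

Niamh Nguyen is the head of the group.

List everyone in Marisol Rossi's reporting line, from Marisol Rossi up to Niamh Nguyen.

Marisol Rossi reports to Jules Fujita. Jules Fujita reports to Niamh Nguyen. Niamh Nguyen is at the top.

Marisol Rossi -> Jules Fujita -> Niamh Nguyen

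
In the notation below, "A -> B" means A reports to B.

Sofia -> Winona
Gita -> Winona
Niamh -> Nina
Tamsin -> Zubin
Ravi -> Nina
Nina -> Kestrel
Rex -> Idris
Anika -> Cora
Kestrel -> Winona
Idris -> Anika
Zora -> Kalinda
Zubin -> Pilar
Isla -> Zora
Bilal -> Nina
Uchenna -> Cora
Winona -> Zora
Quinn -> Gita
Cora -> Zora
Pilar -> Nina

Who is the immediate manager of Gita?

Winona

Gita reports directly to Winona.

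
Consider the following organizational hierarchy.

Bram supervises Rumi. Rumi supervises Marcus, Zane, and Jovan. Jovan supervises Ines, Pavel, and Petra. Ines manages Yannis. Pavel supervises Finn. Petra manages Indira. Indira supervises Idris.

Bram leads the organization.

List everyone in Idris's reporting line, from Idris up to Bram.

Idris -> Indira -> Petra -> Jovan -> Rumi -> Bram

Idris reports to Indira. Indira reports to Petra. Petra reports to Jovan. Jovan reports to Rumi. Rumi reports to Bram. Bram is at the top.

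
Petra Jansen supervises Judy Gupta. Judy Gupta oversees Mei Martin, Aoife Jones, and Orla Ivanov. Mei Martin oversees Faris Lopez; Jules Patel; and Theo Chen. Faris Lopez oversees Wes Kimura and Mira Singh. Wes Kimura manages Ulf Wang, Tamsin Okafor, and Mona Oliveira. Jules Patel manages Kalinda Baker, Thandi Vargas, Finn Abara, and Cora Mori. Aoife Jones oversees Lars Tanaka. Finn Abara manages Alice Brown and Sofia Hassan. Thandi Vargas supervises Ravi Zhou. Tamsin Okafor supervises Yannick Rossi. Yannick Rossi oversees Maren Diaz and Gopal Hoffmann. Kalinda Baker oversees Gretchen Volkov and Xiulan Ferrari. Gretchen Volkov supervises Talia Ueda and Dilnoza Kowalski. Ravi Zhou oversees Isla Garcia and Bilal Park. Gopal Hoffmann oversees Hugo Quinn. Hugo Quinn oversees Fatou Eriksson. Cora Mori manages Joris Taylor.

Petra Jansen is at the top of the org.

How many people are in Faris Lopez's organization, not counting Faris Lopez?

Faris Lopez directly manages Wes Kimura, Mira Singh. Under Wes Kimura: Mona Oliveira, Tamsin Okafor, Yannick Rossi, Maren Diaz, Gopal Hoffmann, Hugo Quinn, Fatou Eriksson, Ulf Wang (8). Mira Singh has no reports. So Faris Lopez's organization is 2 direct reports plus everyone under them: 9 + 1 = 10.

10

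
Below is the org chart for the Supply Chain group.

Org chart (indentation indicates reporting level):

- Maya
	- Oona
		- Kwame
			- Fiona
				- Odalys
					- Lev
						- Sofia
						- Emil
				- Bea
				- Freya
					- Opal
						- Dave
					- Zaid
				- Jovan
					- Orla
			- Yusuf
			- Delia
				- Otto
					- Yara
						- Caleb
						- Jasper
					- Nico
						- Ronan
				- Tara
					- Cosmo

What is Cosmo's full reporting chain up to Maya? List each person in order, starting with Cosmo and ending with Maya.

Cosmo -> Tara -> Delia -> Kwame -> Oona -> Maya

Cosmo reports to Tara. Tara reports to Delia. Delia reports to Kwame. Kwame reports to Oona. Oona reports to Maya. Maya is at the top.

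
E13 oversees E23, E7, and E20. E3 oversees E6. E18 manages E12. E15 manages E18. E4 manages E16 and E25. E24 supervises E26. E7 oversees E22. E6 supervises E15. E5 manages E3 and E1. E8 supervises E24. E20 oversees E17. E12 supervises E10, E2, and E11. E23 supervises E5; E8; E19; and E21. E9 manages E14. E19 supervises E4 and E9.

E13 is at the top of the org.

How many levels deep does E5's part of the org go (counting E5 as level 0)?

6

The longest chain under E5 runs E5 → E3 → E6 → E15 → E18 → E12 → E11, which is 6 levels below E5.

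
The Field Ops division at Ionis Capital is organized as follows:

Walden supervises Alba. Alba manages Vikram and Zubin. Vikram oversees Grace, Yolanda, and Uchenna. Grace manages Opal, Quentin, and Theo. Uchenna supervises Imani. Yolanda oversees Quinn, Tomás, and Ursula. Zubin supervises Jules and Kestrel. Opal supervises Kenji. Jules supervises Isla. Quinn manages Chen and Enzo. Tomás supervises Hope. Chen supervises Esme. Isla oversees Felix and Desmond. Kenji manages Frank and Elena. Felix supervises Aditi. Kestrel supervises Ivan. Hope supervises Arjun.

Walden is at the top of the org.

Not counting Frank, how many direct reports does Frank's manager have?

1

Frank reports to Kenji. Kenji's other direct reports are Elena — 1 peer.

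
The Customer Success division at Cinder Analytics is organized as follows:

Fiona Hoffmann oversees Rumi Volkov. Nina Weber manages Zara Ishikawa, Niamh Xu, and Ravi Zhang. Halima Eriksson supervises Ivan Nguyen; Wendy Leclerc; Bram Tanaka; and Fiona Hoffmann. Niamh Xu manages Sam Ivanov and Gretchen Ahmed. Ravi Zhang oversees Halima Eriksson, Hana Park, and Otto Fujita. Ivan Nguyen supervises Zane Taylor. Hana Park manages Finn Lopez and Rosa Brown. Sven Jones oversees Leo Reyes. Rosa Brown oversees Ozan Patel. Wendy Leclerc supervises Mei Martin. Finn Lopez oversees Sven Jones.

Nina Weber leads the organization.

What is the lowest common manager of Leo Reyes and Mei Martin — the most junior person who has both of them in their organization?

Leo Reyes's chain of managers is Sven Jones, Finn Lopez, Hana Park, Ravi Zhang, Nina Weber. Mei Martin's chain of managers is Wendy Leclerc, Halima Eriksson, Ravi Zhang, Nina Weber. The first manager that appears in both chains is Ravi Zhang.

Ravi Zhang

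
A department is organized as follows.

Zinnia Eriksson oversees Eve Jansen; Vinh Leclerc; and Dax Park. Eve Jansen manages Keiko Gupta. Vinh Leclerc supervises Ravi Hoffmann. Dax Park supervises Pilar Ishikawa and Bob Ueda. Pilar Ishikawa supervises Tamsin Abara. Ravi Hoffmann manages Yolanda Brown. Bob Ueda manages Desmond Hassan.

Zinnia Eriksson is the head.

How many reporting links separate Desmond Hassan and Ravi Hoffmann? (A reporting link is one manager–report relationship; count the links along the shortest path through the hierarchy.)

5

Desmond Hassan is 3 levels below Zinnia Eriksson, and Ravi Hoffmann is 2 levels below Zinnia Eriksson (their lowest common manager). The shortest path runs up from Desmond Hassan to Zinnia Eriksson and back down to Ravi Hoffmann: 3 + 2 = 5 links.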